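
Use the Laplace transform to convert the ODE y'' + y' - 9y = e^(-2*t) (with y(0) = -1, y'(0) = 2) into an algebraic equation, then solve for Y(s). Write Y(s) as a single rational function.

Y(s) = (-s^2 - s + 3)/(s^3 + 3*s^2 - 7*s - 18)

Transform both sides with L{·}.
The derivative rules (L{y''} = s^2 Y - s·y(0) - y'(0) and L{y'} = sY - y(0), with y(0) = -1, y'(0) = 2) turn the left side into (s^2 + s - 9)Y - (-s + 1).
The right side is L{e^(-2*t)} = 1/(s + 2).
So (s^2 + s - 9)Y = 1/(s + 2) + (-s + 1).
Isolate Y and clear denominators.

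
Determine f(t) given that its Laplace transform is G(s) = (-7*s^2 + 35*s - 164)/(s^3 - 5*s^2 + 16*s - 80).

f(t) = -4*exp(5*t) + 5*sin(4*t) - 3*cos(4*t)

Factor the denominator: s^3 - 5*s^2 + 16*s - 80 = (s - 5)*(s^2 + 16).
Partial fraction decomposition gives [-4/(s - 5)] + [-3*s/(s^2 + 16)] + [20/(s^2 + 16)].
Invert each term: -4/(s - 5) ↔ -4e^(5t); -3·s/(s^2 + 16) ↔ -3cos(4t); 5·4/(s^2 + 16) ↔ 5sin(4t).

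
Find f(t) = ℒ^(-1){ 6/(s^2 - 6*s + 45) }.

f(t) = exp(3*t)*sin(6*t)

Rewrite the denominator: s^2 - 6*s + 45 = (s - 3)^2 + 36.
The form in (s - 3) signals a first-shifting-theorem factor e^(3t).
Since L{sin(6t)} = 6/(s^2 + 36), the inverse is e^(3*t)*sin(6*t).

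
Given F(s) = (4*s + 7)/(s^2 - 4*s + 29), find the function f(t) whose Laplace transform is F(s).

f(t) = 3*exp(2*t)*sin(5*t) + 4*exp(2*t)*cos(5*t)

Complete the square in the denominator: s^2 - 4*s + 29 = (s - 2)^2 + 5^2.
Split the numerator to match: 4*s + 7 = 4·(s - 2) + 3·5.
Invert each term: 4·(s - 2)/((s - 2)^2 + 25) ↔ 4e^(2t)cos(5t); 3·5/((s - 2)^2 + 25) ↔ 3e^(2t)sin(5t).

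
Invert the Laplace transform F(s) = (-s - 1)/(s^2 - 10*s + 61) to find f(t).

Complete the square in the denominator: s^2 - 10*s + 61 = (s - 5)^2 + 6^2.
Split the numerator to match: -s - 1 = -1·(s - 5) - 1·6.
Invert each term: -1·(s - 5)/((s - 5)^2 + 36) ↔ -e^(5t)cos(6t); -1·6/((s - 5)^2 + 36) ↔ -e^(5t)sin(6t).

f(t) = -exp(5*t)*sin(6*t) - exp(5*t)*cos(6*t)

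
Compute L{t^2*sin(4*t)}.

8*(3*s^2 - 16)/(s^2 + 16)^3

L{sin(4t)} = 4/(s^2 + 16).
Then apply L{t^2·g(t)} = (-1)^2 d^2/ds^2[G(s)] with G(s) = 4/(s^2 + 16):
differentiating 2 times and applying the sign gives 8*(3*s^2 - 16)/(s^2 + 16)^3.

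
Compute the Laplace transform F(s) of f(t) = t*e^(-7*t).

F(s) = (s + 7)^(-2)

L{e^(-7t)} = 1/(s + 7).
Then apply L{t·g(t)} = -d/ds[G(s)] with G(s) = 1/(s + 7):
differentiating 1 time and applying the sign gives (s + 7)^(-2).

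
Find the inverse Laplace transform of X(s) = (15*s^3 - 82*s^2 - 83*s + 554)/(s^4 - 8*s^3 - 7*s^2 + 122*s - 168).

5*exp(7*t) + exp(3*t) + 6*exp(2*t) + 3*exp(-4*t)

Factor the denominator: s^4 - 8*s^3 - 7*s^2 + 122*s - 168 = (s - 7)*(s - 3)*(s - 2)*(s + 4).
Partial fraction decomposition gives [6/(s - 2)] + [1/(s - 3)] + [3/(s + 4)] + [5/(s - 7)].
Invert each term: 6/(s - 2) ↔ 6e^(2t); 1/(s - 3) ↔ e^(3t); 3/(s + 4) ↔ 3e^(-4t); 5/(s - 7) ↔ 5e^(7t).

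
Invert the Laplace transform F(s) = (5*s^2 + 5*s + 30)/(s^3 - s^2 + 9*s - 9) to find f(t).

f(t) = 4*exp(t) + 2*sin(3*t) + cos(3*t)

Factor the denominator: s^3 - s^2 + 9*s - 9 = (s - 1)*(s^2 + 9).
Partial fraction decomposition gives [4/(s - 1)] + [s/(s^2 + 9)] + [6/(s^2 + 9)].
Invert each term: 4/(s - 1) ↔ 4e^(t); 1·s/(s^2 + 9) ↔ cos(3t); 2·3/(s^2 + 9) ↔ 2sin(3t).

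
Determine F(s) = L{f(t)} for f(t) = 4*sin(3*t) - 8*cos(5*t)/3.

F(s) = -8*s/(3*(s^2 + 25)) + 12/(s^2 + 9)

By linearity of the Laplace transform, transform each term separately.
(-8/3)·[L{cos(5t)} = s/(s^2 + 25)]; (4)·[L{sin(3t)} = 3/(s^2 + 9)].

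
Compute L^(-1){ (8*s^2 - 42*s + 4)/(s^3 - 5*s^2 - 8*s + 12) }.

Factor the denominator: s^3 - 5*s^2 - 8*s + 12 = (s - 6)*(s - 1)*(s + 2).
Partial fraction decomposition gives [5/(s + 2)] + [1/(s - 6)] + [2/(s - 1)].
Invert each term: 5/(s + 2) ↔ 5e^(-2t); 1/(s - 6) ↔ e^(6t); 2/(s - 1) ↔ 2e^(t).

exp(6*t) + 2*exp(t) + 5*exp(-2*t)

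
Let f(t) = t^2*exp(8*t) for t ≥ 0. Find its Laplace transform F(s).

F(s) = 2/(s - 8)^3

L{e^(8t)} = 1/(s - 8).
Then apply L{t^2·g(t)} = (-1)^2 d^2/ds^2[G(s)] with G(s) = 1/(s - 8):
differentiating 2 times and applying the sign gives 2/(s - 8)^3.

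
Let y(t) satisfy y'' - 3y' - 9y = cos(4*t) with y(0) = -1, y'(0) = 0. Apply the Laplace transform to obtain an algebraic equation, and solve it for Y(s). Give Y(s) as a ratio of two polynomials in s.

Take the Laplace transform of both sides.
With L{y''} = s^2 Y - s·y(0) - y'(0) and L{y'} = sY - y(0), with y(0) = -1, y'(0) = 0: the LHS transforms to (s^2 - 3*s - 9)Y - (-s + 3).
The right side is L{cos(4*t)} = s/(s^2 + 16).
So (s^2 - 3*s - 9)Y = s/(s^2 + 16) + (-s + 3).
Divide through and combine into a single rational function.

Y(s) = (-s^3 + 3*s^2 - 15*s + 48)/(s^4 - 3*s^3 + 7*s^2 - 48*s - 144)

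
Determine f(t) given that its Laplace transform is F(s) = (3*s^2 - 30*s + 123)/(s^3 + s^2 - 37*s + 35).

Factor the denominator: s^3 + s^2 - 37*s + 35 = (s - 5)*(s - 1)*(s + 7).
Partial fraction decomposition gives [-3/(s - 1)] + [5/(s + 7)] + [1/(s - 5)].
Invert each term: -3/(s - 1) ↔ -3e^(t); 5/(s + 7) ↔ 5e^(-7t); 1/(s - 5) ↔ e^(5t).

f(t) = exp(5*t) - 3*exp(t) + 5*exp(-7*t)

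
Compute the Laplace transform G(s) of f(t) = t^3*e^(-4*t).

L{t^3} = 3!/s^4 = 6/s^4.
By the first shifting theorem, multiplying by e^(-4t) replaces s with s + 4.

G(s) = 6/(s + 4)^4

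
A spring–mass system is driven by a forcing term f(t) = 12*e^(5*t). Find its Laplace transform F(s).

F(s) = 12/(s - 5)

L{12} = 12/s.
By the first shifting theorem, multiplying by e^(5t) replaces s with s - 5.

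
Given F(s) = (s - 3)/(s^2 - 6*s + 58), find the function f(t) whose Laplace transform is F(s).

Rewrite the denominator: s^2 - 6*s + 58 = (s - 3)^2 + 49.
The form in (s - 3) signals a first-shifting-theorem factor e^(3t).
Since L{cos(7t)} = s/(s^2 + 49), the inverse is exp(3*t)*cos(7*t).

f(t) = exp(3*t)*cos(7*t)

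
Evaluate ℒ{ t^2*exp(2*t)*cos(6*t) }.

2*(s - 2)*(s^2 - 4*s - 104)/(s^2 - 4*s + 40)^3

L{cos(6t)} = s/(s^2 + 36).
Multiplying by e^(2t) shifts s → s - 2, so L{exp(2*t)*cos(6*t)} = (s - 2)/((s - 2)^2 + 36).
Then apply L{t^2·g(t)} = (-1)^2 d^2/ds^2[G(s)] with G(s) = (s - 2)/((s - 2)^2 + 36):
differentiating 2 times and applying the sign gives 2*(s - 2)*(s^2 - 4*s - 104)/(s^2 - 4*s + 40)^3.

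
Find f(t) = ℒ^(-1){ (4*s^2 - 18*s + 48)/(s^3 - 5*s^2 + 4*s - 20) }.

Factor the denominator: s^3 - 5*s^2 + 4*s - 20 = (s - 5)*(s^2 + 4).
Partial fraction decomposition gives [2/(s - 5)] + [2*s/(s^2 + 4)] + [-8/(s^2 + 4)].
Invert each term: 2/(s - 5) ↔ 2e^(5t); 2·s/(s^2 + 4) ↔ 2cos(2t); -4·2/(s^2 + 4) ↔ -4sin(2t).

f(t) = 2*exp(5*t) - 4*sin(2*t) + 2*cos(2*t)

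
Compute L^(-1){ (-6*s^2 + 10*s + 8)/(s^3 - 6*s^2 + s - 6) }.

Factor the denominator: s^3 - 6*s^2 + s - 6 = (s - 6)*(s^2 + 1).
Partial fraction decomposition gives [-4/(s - 6)] + [-2*s/(s^2 + 1)] + [-2/(s^2 + 1)].
Invert each term: -4/(s - 6) ↔ -4e^(6t); -2·s/(s^2 + 1) ↔ -2cos(t); -2·1/(s^2 + 1) ↔ -2sin(t).

-4*exp(6*t) - 2*sin(t) - 2*cos(t)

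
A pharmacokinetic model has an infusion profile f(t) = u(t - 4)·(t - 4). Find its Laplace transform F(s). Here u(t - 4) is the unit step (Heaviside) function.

By the second shifting theorem, L{u(t - c)·g(t - c)} = e^(-cs)·G(s) with c = 4 and G(s) = L{g(t)}.
L{t} = 1!/s^2 = 1/s^2.

F(s) = exp(-4*s)/s^2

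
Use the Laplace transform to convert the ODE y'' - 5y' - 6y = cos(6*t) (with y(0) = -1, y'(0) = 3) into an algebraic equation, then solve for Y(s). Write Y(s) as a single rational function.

Y(s) = (-s^3 + 8*s^2 - 35*s + 288)/(s^4 - 5*s^3 + 30*s^2 - 180*s - 216)

Laplace-transform each side.
The derivative rules (L{y''} = s^2 Y - s·y(0) - y'(0) and L{y'} = sY - y(0), with y(0) = -1, y'(0) = 3) turn the left side into (s^2 - 5*s - 6)Y - (-s + 8).
The right side is L{cos(6*t)} = s/(s^2 + 36).
So (s^2 - 5*s - 6)Y = s/(s^2 + 36) + (-s + 8).
Divide through and combine into a single rational function.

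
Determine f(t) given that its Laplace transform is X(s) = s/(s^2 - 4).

f(t) = cosh(2*t)

Since L{cosh(2t)} = s/(s^2 - 4), the inverse is cosh(2*t).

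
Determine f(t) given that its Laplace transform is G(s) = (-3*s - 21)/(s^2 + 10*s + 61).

f(t) = -exp(-5*t)*sin(6*t) - 3*exp(-5*t)*cos(6*t)

Complete the square in the denominator: s^2 + 10*s + 61 = (s + 5)^2 + 6^2.
Split the numerator to match: -3*s - 21 = -3·(s + 5) - 1·6.
Invert each term: -3·(s + 5)/((s + 5)^2 + 36) ↔ -3e^(-5t)cos(6t); -1·6/((s + 5)^2 + 36) ↔ -e^(-5t)sin(6t).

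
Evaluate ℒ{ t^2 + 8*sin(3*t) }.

By linearity of the Laplace transform, transform each term separately.
(8)·[L{sin(3t)} = 3/(s^2 + 9)]; L{t^2} = 2!/s^3 = 2/s^3.

24/(s^2 + 9) + 2/s^3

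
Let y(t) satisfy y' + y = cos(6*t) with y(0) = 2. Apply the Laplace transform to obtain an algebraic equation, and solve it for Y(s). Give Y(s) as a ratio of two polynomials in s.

Take the Laplace transform of both sides.
With L{y'} = sY - y(0) = sY - 2: the LHS transforms to (s + 1)Y - (2).
The right side is L{cos(6*t)} = s/(s^2 + 36).
So (s + 1)Y = s/(s^2 + 36) + (2).
Divide through and combine into a single rational function.

Y(s) = (2*s^2 + s + 72)/(s^3 + s^2 + 36*s + 36)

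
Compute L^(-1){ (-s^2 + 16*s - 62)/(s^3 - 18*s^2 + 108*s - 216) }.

-t^2*exp(6*t) + 4*t*exp(6*t) - exp(6*t)

Factor the denominator: s^3 - 18*s^2 + 108*s - 216 = (s - 6)^3.
Partial fraction decomposition gives [-1/(s - 6)] + [4/(s - 6)^2] + [-2/(s - 6)^3].
Invert each term: -1/(s - 6) ↔ -e^(6t); 4/(s - 6)^2 ↔ 4t·e^(6t); -2/(s - 6)^3 ↔ (-1)t^2·e^(6t).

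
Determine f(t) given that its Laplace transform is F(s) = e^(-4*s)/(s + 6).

The factor e^(-4s) signals a time shift by c = 4 (second shifting theorem).
L{e^(-6t)} = 1/(s + 6), so L^-1{1/(s + 6)} = e^(-6*t).
Hence the inverse is u(t - 4) times that function evaluated at t - 4.

f(t) = Heaviside(t - 4)*(exp(-6*t + 24))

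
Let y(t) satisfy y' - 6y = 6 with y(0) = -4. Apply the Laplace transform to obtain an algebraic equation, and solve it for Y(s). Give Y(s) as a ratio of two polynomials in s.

Y(s) = (-4*s + 6)/(s^2 - 6*s)

Take the Laplace transform of both sides.
The derivative rules (L{y'} = sY - y(0) = sY - (-4)) turn the left side into (s - 6)Y - (-4).
The right side is L{6} = 6/s.
So (s - 6)Y = 6/s + (-4).
Isolate Y and clear denominators.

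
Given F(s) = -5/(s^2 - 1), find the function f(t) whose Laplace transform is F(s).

Since L{sinh(t)} = 1/(s^2 - 1), the inverse is sinh(t), scaled by -5.

f(t) = -5*sinh(t)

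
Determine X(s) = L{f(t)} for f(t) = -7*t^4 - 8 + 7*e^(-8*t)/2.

The transform is linear, so treat each term independently.
(7/2)·[L{e^(-8t)} = 1/(s + 8)]; L{-8} = -8/s; (-7)·[L{t^4} = 4!/s^5 = 24/s^5].

X(s) = 7/(2*(s + 8)) - 8/s - 168/s^5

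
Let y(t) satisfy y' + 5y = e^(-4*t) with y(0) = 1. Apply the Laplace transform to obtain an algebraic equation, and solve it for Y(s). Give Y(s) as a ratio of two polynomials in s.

Y(s) = 1/(s + 4)

Transform both sides with L{·}.
Using L{y'} = sY - y(0) = sY - 1, the left side becomes (s + 5)Y - (1).
The right side is L{e^(-4*t)} = 1/(s + 4).
So (s + 5)Y = 1/(s + 4) + (1).
Isolate Y and clear denominators.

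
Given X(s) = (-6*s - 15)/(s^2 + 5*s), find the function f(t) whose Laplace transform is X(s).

f(t) = -3 - 3*exp(-5*t)

Factor the denominator: s^2 + 5*s = s*(s + 5).
Partial fraction decomposition gives [-3/(s + 5)] + [-3/s].
Invert each term: -3/(s + 5) ↔ -3e^(-5t); -3/(s - 0) ↔ -3e^(0t).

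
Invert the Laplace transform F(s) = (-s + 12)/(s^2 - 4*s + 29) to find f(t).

Complete the square in the denominator: s^2 - 4*s + 29 = (s - 2)^2 + 5^2.
Split the numerator to match: -s + 12 = -1·(s - 2) + 2·5.
Invert each term: -1·(s - 2)/((s - 2)^2 + 25) ↔ -e^(2t)cos(5t); 2·5/((s - 2)^2 + 25) ↔ 2e^(2t)sin(5t).

f(t) = 2*exp(2*t)*sin(5*t) - exp(2*t)*cos(5*t)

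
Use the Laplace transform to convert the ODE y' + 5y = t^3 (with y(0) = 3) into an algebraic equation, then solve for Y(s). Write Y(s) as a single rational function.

Laplace-transform each side.
With L{y'} = sY - y(0) = sY - 3: the LHS transforms to (s + 5)Y - (3).
The right side is L{t^3} = 6/s^4.
So (s + 5)Y = 6/s^4 + (3).
Isolate Y and clear denominators.

Y(s) = (3*s^4 + 6)/(s^5 + 5*s^4)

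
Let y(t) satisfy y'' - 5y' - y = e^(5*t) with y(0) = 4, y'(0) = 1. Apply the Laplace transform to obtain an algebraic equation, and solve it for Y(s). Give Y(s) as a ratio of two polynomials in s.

Y(s) = (4*s^2 - 39*s + 96)/(s^3 - 10*s^2 + 24*s + 5)

Take the Laplace transform of both sides.
With L{y''} = s^2 Y - s·y(0) - y'(0) and L{y'} = sY - y(0), with y(0) = 4, y'(0) = 1: the LHS transforms to (s^2 - 5*s - 1)Y - (4*s - 19).
The right side is L{e^(5*t)} = 1/(s - 5).
So (s^2 - 5*s - 1)Y = 1/(s - 5) + (4*s - 19).
Solve for Y(s) and write it as one ratio of polynomials.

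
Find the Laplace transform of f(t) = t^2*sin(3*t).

L{sin(3t)} = 3/(s^2 + 9).
Then apply L{t^2·g(t)} = (-1)^2 d^2/ds^2[G(s)] with G(s) = 3/(s^2 + 9):
differentiating 2 times and applying the sign gives 18*(s^2 - 3)/(s^2 + 9)^3.

18*(s^2 - 3)/(s^2 + 9)^3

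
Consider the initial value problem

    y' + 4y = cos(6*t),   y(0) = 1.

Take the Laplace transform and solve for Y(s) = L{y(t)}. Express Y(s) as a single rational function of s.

Y(s) = (s^2 + s + 36)/(s^3 + 4*s^2 + 36*s + 144)

Take the Laplace transform of both sides.
The derivative rules (L{y'} = sY - y(0) = sY - 1) turn the left side into (s + 4)Y - (1).
The right side is L{cos(6*t)} = s/(s^2 + 36).
So (s + 4)Y = s/(s^2 + 36) + (1).
Divide through and combine into a single rational function.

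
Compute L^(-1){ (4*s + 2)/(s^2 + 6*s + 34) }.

Complete the square in the denominator: s^2 + 6*s + 34 = (s + 3)^2 + 5^2.
Split the numerator to match: 4*s + 2 = 4·(s + 3) - 2·5.
Invert each term: 4·(s + 3)/((s + 3)^2 + 25) ↔ 4e^(-3t)cos(5t); -2·5/((s + 3)^2 + 25) ↔ -2e^(-3t)sin(5t).

-2*exp(-3*t)*sin(5*t) + 4*exp(-3*t)*cos(5*t)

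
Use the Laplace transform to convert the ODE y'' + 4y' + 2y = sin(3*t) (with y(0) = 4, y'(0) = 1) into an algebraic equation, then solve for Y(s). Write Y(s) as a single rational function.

Y(s) = (4*s^3 + 17*s^2 + 36*s + 156)/(s^4 + 4*s^3 + 11*s^2 + 36*s + 18)

Transform both sides with L{·}.
Using L{y''} = s^2 Y - s·y(0) - y'(0) and L{y'} = sY - y(0), with y(0) = 4, y'(0) = 1, the left side becomes (s^2 + 4*s + 2)Y - (4*s + 17).
The right side is L{sin(3*t)} = 3/(s^2 + 9).
So (s^2 + 4*s + 2)Y = 3/(s^2 + 9) + (4*s + 17).
Solve for Y(s) and write it as one ratio of polynomials.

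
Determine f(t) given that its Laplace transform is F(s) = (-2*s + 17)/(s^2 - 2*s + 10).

f(t) = 5*exp(t)*sin(3*t) - 2*exp(t)*cos(3*t)

Complete the square in the denominator: s^2 - 2*s + 10 = (s - 1)^2 + 3^2.
Split the numerator to match: -2*s + 17 = -2·(s - 1) + 5·3.
Invert each term: -2·(s - 1)/((s - 1)^2 + 9) ↔ -2e^(t)cos(3t); 5·3/((s - 1)^2 + 9) ↔ 5e^(t)sin(3t).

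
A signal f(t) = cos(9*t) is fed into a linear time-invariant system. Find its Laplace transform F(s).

F(s) = s/(s^2 + 81)

L{cos(9t)} = s/(s^2 + 81).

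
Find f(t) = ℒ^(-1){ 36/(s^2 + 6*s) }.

f(t) = 6 - 6*exp(-6*t)

Factor the denominator: s^2 + 6*s = s*(s + 6).
Partial fraction decomposition gives [6/s] + [-6/(s + 6)].
Invert each term: 6/(s - 0) ↔ 6e^(0t); -6/(s + 6) ↔ -6e^(-6t).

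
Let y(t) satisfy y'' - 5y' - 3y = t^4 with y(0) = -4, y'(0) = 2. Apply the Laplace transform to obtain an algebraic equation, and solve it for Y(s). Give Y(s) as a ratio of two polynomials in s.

Y(s) = (-4*s^6 + 22*s^5 + 24)/(s^7 - 5*s^6 - 3*s^5)

Transform both sides with L{·}.
With L{y''} = s^2 Y - s·y(0) - y'(0) and L{y'} = sY - y(0), with y(0) = -4, y'(0) = 2: the LHS transforms to (s^2 - 5*s - 3)Y - (-4*s + 22).
The right side is L{t^4} = 24/s^5.
So (s^2 - 5*s - 3)Y = 24/s^5 + (-4*s + 22).
Solve for Y(s) and write it as one ratio of polynomials.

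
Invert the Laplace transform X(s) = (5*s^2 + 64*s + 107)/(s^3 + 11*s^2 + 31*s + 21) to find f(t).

f(t) = 4*exp(-t) + 5*exp(-3*t) - 4*exp(-7*t)

Factor the denominator: s^3 + 11*s^2 + 31*s + 21 = (s + 1)*(s + 3)*(s + 7).
Partial fraction decomposition gives [5/(s + 3)] + [4/(s + 1)] + [-4/(s + 7)].
Invert each term: 5/(s + 3) ↔ 5e^(-3t); 4/(s + 1) ↔ 4e^(-t); -4/(s + 7) ↔ -4e^(-7t).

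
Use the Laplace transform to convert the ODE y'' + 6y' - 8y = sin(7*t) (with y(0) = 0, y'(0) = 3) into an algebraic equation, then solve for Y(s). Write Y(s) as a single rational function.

Laplace-transform each side.
Using L{y''} = s^2 Y - s·y(0) - y'(0) and L{y'} = sY - y(0), with y(0) = 0, y'(0) = 3, the left side becomes (s^2 + 6*s - 8)Y - (3).
The right side is L{sin(7*t)} = 7/(s^2 + 49).
So (s^2 + 6*s - 8)Y = 7/(s^2 + 49) + (3).
Solve for Y(s) and write it as one ratio of polynomials.

Y(s) = (3*s^2 + 154)/(s^4 + 6*s^3 + 41*s^2 + 294*s - 392)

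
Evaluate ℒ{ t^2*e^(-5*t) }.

L{e^(-5t)} = 1/(s + 5).
Then apply L{t^2·g(t)} = (-1)^2 d^2/ds^2[G(s)] with G(s) = 1/(s + 5):
differentiating 2 times and applying the sign gives 2/(s + 5)^3.

2/(s + 5)^3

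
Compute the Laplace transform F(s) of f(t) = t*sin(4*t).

F(s) = 8*s/(s^2 + 16)^2

L{sin(4t)} = 4/(s^2 + 16).
Then apply L{t·g(t)} = -d/ds[G(s)] with G(s) = 4/(s^2 + 16):
differentiating 1 time and applying the sign gives 8*s/(s^2 + 16)^2.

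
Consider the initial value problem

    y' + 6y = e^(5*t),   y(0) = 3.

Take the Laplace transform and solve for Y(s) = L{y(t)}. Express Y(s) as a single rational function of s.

Y(s) = (3*s - 14)/(s^2 + s - 30)

Apply the Laplace transform to the equation.
Using L{y'} = sY - y(0) = sY - 3, the left side becomes (s + 6)Y - (3).
The right side is L{e^(5*t)} = 1/(s - 5).
So (s + 6)Y = 1/(s - 5) + (3).
Isolate Y and clear denominators.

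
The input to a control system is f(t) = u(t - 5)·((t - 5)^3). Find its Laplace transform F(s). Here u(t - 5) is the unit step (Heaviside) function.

By the second shifting theorem, L{u(t - c)·g(t - c)} = e^(-cs)·G(s) with c = 5 and G(s) = L{g(t)}.
L{t^3} = 3!/s^4 = 6/s^4.

F(s) = 6*exp(-5*s)/s^4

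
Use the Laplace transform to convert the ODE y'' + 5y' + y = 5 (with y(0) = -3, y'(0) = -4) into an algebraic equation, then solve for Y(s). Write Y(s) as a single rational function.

Y(s) = (-3*s^2 - 19*s + 5)/(s^3 + 5*s^2 + s)

Apply the Laplace transform to the equation.
Using L{y''} = s^2 Y - s·y(0) - y'(0) and L{y'} = sY - y(0), with y(0) = -3, y'(0) = -4, the left side becomes (s^2 + 5*s + 1)Y - (-3*s - 19).
The right side is L{5} = 5/s.
So (s^2 + 5*s + 1)Y = 5/s + (-3*s - 19).
Solve for Y(s) and write it as one ratio of polynomials.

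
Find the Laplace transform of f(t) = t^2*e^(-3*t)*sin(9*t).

L{sin(9t)} = 9/(s^2 + 81).
Multiplying by e^(-3t) shifts s → s + 3, so L{e^(-3*t)*sin(9*t)} = 9/((s + 3)^2 + 81).
Then apply L{t^2·g(t)} = (-1)^2 d^2/ds^2[H(s)] with H(s) = 9/((s + 3)^2 + 81):
differentiating 2 times and applying the sign gives 54*(s^2 + 6*s - 18)/(s^2 + 6*s + 90)^3.

54*(s^2 + 6*s - 18)/(s^2 + 6*s + 90)^3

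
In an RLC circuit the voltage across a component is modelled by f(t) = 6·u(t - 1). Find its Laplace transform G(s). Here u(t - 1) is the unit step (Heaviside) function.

By the second shifting theorem, L{u(t - c)·g(t - c)} = e^(-cs)·H(s) with c = 1 and H(s) = L{g(t)}.
L{6} = 6/s.

G(s) = 6*exp(-s)/s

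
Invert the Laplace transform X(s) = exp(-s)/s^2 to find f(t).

The factor e^(-s) signals a time shift by c = 1 (second shifting theorem).
L{t} = 1!/s^2 = 1/s^2, so L^-1{s^(-2)} = t.
Hence the inverse is u(t - 1) times that function evaluated at t - 1.

f(t) = Heaviside(t - 1)*(t - 1)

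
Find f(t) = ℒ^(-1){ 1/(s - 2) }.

Since L{e^(2t)} = 1/(s - 2), the inverse is e^(2*t).

f(t) = exp(2*t)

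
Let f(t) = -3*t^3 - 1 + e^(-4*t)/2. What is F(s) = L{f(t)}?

The transform is linear, so treat each term independently.
L{-1} = -1/s; (-3)·[L{t^3} = 3!/s^4 = 6/s^4]; (1/2)·[L{e^(-4t)} = 1/(s + 4)].

F(s) = 1/(2*(s + 4)) - 1/s - 18/s^4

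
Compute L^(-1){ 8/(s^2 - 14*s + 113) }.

exp(7*t)*sin(8*t)

Rewrite the denominator: s^2 - 14*s + 113 = (s - 7)^2 + 64.
The form in (s - 7) signals a first-shifting-theorem factor e^(7t).
Since L{sin(8t)} = 8/(s^2 + 64), the inverse is exp(7*t)*sin(8*t).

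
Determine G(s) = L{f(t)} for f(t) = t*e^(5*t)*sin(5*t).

G(s) = 10*(s - 5)/(s^2 - 10*s + 50)^2

L{sin(5t)} = 5/(s^2 + 25).
Multiplying by e^(5t) shifts s → s - 5, so L{e^(5*t)*sin(5*t)} = 5/((s - 5)^2 + 25).
Then apply L{t·g(t)} = -d/ds[H(s)] with H(s) = 5/((s - 5)^2 + 25):
differentiating 1 time and applying the sign gives 10*(s - 5)/(s^2 - 10*s + 50)^2.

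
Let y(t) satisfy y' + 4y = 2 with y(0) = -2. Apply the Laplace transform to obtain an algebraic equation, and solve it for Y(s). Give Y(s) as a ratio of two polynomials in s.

Apply the Laplace transform to the equation.
With L{y'} = sY - y(0) = sY - (-2): the LHS transforms to (s + 4)Y - (-2).
The right side is L{2} = 2/s.
So (s + 4)Y = 2/s + (-2).
Solve for Y(s) and write it as one ratio of polynomials.

Y(s) = (-2*s + 2)/(s^2 + 4*s)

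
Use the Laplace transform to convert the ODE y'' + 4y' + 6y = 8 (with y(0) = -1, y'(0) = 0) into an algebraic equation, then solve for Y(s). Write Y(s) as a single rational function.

Y(s) = (-s^2 - 4*s + 8)/(s^3 + 4*s^2 + 6*s)

Transform both sides with L{·}.
With L{y''} = s^2 Y - s·y(0) - y'(0) and L{y'} = sY - y(0), with y(0) = -1, y'(0) = 0: the LHS transforms to (s^2 + 4*s + 6)Y - (-s - 4).
The right side is L{8} = 8/s.
So (s^2 + 4*s + 6)Y = 8/s + (-s - 4).
Solve for Y(s) and write it as one ratio of polynomials.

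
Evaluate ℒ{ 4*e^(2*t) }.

4/(s - 2)

L{4} = 4/s.
By the first shifting theorem, multiplying by e^(2t) replaces s with s - 2.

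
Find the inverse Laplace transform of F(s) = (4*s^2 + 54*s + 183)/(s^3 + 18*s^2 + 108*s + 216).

3*t^2*exp(-6*t)/2 + 6*t*exp(-6*t) + 4*exp(-6*t)

Factor the denominator: s^3 + 18*s^2 + 108*s + 216 = (s + 6)^3.
Partial fraction decomposition gives [4/(s + 6)] + [6/(s + 6)^2] + [3/(s + 6)^3].
Invert each term: 4/(s + 6) ↔ 4e^(-6t); 6/(s + 6)^2 ↔ 6t·e^(-6t); 3/(s + 6)^3 ↔ (3/2)t^2·e^(-6t).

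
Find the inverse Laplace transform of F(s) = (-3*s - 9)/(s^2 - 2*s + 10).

Complete the square in the denominator: s^2 - 2*s + 10 = (s - 1)^2 + 3^2.
Split the numerator to match: -3*s - 9 = -3·(s - 1) - 4·3.
Invert each term: -3·(s - 1)/((s - 1)^2 + 9) ↔ -3e^(t)cos(3t); -4·3/((s - 1)^2 + 9) ↔ -4e^(t)sin(3t).

-4*exp(t)*sin(3*t) - 3*exp(t)*cos(3*t)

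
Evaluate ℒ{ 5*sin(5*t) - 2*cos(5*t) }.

By linearity of the Laplace transform, transform each term separately.
(-2)·[L{cos(5t)} = s/(s^2 + 25)]; (5)·[L{sin(5t)} = 5/(s^2 + 25)].

-2*s/(s^2 + 25) + 25/(s^2 + 25)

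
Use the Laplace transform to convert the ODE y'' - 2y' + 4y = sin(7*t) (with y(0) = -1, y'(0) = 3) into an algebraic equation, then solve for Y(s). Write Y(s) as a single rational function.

Y(s) = (-s^3 + 5*s^2 - 49*s + 252)/(s^4 - 2*s^3 + 53*s^2 - 98*s + 196)

Transform both sides with L{·}.
With L{y''} = s^2 Y - s·y(0) - y'(0) and L{y'} = sY - y(0), with y(0) = -1, y'(0) = 3: the LHS transforms to (s^2 - 2*s + 4)Y - (-s + 5).
The right side is L{sin(7*t)} = 7/(s^2 + 49).
So (s^2 - 2*s + 4)Y = 7/(s^2 + 49) + (-s + 5).
Isolate Y and clear denominators.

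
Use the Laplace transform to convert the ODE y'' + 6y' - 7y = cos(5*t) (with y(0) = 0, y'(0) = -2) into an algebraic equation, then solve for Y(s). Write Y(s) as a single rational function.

Transform both sides with L{·}.
The derivative rules (L{y''} = s^2 Y - s·y(0) - y'(0) and L{y'} = sY - y(0), with y(0) = 0, y'(0) = -2) turn the left side into (s^2 + 6*s - 7)Y - (-2).
The right side is L{cos(5*t)} = s/(s^2 + 25).
So (s^2 + 6*s - 7)Y = s/(s^2 + 25) + (-2).
Solve for Y(s) and write it as one ratio of polynomials.

Y(s) = (-2*s^2 + s - 50)/(s^4 + 6*s^3 + 18*s^2 + 150*s - 175)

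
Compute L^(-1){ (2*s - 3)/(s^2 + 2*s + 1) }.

-5*t*exp(-t) + 2*exp(-t)

Factor the denominator: s^2 + 2*s + 1 = (s + 1)^2.
Partial fraction decomposition gives [2/(s + 1)] + [-5/(s + 1)^2].
Invert each term: 2/(s + 1) ↔ 2e^(-t); -5/(s + 1)^2 ↔ -5t·e^(-t).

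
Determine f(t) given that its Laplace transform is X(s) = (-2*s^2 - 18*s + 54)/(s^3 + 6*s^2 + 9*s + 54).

Factor the denominator: s^3 + 6*s^2 + 9*s + 54 = (s + 6)*(s^2 + 9).
Partial fraction decomposition gives [2/(s + 6)] + [-4*s/(s^2 + 9)] + [6/(s^2 + 9)].
Invert each term: 2/(s + 6) ↔ 2e^(-6t); -4·s/(s^2 + 9) ↔ -4cos(3t); 2·3/(s^2 + 9) ↔ 2sin(3t).

f(t) = 2*sin(3*t) - 4*cos(3*t) + 2*exp(-6*t)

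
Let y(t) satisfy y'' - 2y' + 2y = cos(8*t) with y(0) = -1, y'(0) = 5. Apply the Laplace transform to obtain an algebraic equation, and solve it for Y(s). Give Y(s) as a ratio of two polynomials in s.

Take the Laplace transform of both sides.
Using L{y''} = s^2 Y - s·y(0) - y'(0) and L{y'} = sY - y(0), with y(0) = -1, y'(0) = 5, the left side becomes (s^2 - 2*s + 2)Y - (-s + 7).
The right side is L{cos(8*t)} = s/(s^2 + 64).
So (s^2 - 2*s + 2)Y = s/(s^2 + 64) + (-s + 7).
Isolate Y and clear denominators.

Y(s) = (-s^3 + 7*s^2 - 63*s + 448)/(s^4 - 2*s^3 + 66*s^2 - 128*s + 128)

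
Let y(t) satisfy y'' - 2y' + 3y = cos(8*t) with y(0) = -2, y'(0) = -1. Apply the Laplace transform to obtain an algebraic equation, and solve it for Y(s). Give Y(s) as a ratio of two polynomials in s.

Transform both sides with L{·}.
Using L{y''} = s^2 Y - s·y(0) - y'(0) and L{y'} = sY - y(0), with y(0) = -2, y'(0) = -1, the left side becomes (s^2 - 2*s + 3)Y - (-2*s + 3).
The right side is L{cos(8*t)} = s/(s^2 + 64).
So (s^2 - 2*s + 3)Y = s/(s^2 + 64) + (-2*s + 3).
Divide through and combine into a single rational function.

Y(s) = (-2*s^3 + 3*s^2 - 127*s + 192)/(s^4 - 2*s^3 + 67*s^2 - 128*s + 192)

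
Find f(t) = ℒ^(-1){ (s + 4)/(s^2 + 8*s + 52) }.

f(t) = exp(-4*t)*cos(6*t)

Rewrite the denominator: s^2 + 8*s + 52 = (s + 4)^2 + 36.
The form in (s + 4) signals a first-shifting-theorem factor e^(-4t).
Since L{cos(6t)} = s/(s^2 + 36), the inverse is exp(-4*t)*cos(6*t).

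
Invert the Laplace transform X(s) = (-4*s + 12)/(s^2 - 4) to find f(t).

f(t) = exp(2*t) - 5*exp(-2*t)

Factor the denominator: s^2 - 4 = (s - 2)*(s + 2).
Partial fraction decomposition gives [-5/(s + 2)] + [1/(s - 2)].
Invert each term: -5/(s + 2) ↔ -5e^(-2t); 1/(s - 2) ↔ e^(2t).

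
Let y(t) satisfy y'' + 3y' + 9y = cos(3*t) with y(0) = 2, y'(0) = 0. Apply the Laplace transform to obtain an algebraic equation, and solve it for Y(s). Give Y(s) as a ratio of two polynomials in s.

Transform both sides with L{·}.
The derivative rules (L{y''} = s^2 Y - s·y(0) - y'(0) and L{y'} = sY - y(0), with y(0) = 2, y'(0) = 0) turn the left side into (s^2 + 3*s + 9)Y - (2*s + 6).
The right side is L{cos(3*t)} = s/(s^2 + 9).
So (s^2 + 3*s + 9)Y = s/(s^2 + 9) + (2*s + 6).
Divide through and combine into a single rational function.

Y(s) = (2*s^3 + 6*s^2 + 19*s + 54)/(s^4 + 3*s^3 + 18*s^2 + 27*s + 81)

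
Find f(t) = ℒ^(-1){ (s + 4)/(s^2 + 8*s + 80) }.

f(t) = exp(-4*t)*cos(8*t)

Rewrite the denominator: s^2 + 8*s + 80 = (s + 4)^2 + 64.
The form in (s + 4) signals a first-shifting-theorem factor e^(-4t).
Since L{cos(8t)} = s/(s^2 + 64), the inverse is e^(-4*t)*cos(8*t).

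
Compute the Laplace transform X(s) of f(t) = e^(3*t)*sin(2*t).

X(s) = 2/((s - 3)^2 + 4)

L{sin(2t)} = 2/(s^2 + 4).
By the first shifting theorem, multiplying by e^(3t) replaces s with s - 3.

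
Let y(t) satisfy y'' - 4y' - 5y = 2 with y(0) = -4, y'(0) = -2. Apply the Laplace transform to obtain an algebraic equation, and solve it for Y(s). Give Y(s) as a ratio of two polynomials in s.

Take the Laplace transform of both sides.
The derivative rules (L{y''} = s^2 Y - s·y(0) - y'(0) and L{y'} = sY - y(0), with y(0) = -4, y'(0) = -2) turn the left side into (s^2 - 4*s - 5)Y - (-4*s + 14).
The right side is L{2} = 2/s.
So (s^2 - 4*s - 5)Y = 2/s + (-4*s + 14).
Isolate Y and clear denominators.

Y(s) = (-4*s^2 + 14*s + 2)/(s^3 - 4*s^2 - 5*s)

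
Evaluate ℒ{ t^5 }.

L{t^5} = 5!/s^6 = 120/s^6.

120/s^6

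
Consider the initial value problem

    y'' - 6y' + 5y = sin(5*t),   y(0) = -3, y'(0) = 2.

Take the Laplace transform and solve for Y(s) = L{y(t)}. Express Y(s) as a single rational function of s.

Y(s) = (-3*s^3 + 20*s^2 - 75*s + 505)/(s^4 - 6*s^3 + 30*s^2 - 150*s + 125)

Laplace-transform each side.
Using L{y''} = s^2 Y - s·y(0) - y'(0) and L{y'} = sY - y(0), with y(0) = -3, y'(0) = 2, the left side becomes (s^2 - 6*s + 5)Y - (-3*s + 20).
The right side is L{sin(5*t)} = 5/(s^2 + 25).
So (s^2 - 6*s + 5)Y = 5/(s^2 + 25) + (-3*s + 20).
Solve for Y(s) and write it as one ratio of polynomials.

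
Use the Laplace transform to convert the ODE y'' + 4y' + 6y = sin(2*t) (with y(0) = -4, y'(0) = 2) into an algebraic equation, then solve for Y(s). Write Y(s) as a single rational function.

Y(s) = (-4*s^3 - 14*s^2 - 16*s - 54)/(s^4 + 4*s^3 + 10*s^2 + 16*s + 24)

Apply the Laplace transform to the equation.
With L{y''} = s^2 Y - s·y(0) - y'(0) and L{y'} = sY - y(0), with y(0) = -4, y'(0) = 2: the LHS transforms to (s^2 + 4*s + 6)Y - (-4*s - 14).
The right side is L{sin(2*t)} = 2/(s^2 + 4).
So (s^2 + 4*s + 6)Y = 2/(s^2 + 4) + (-4*s - 14).
Solve for Y(s) and write it as one ratio of polynomials.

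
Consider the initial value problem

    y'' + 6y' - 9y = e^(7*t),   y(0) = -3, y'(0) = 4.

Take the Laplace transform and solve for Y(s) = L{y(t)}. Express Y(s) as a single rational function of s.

Apply the Laplace transform to the equation.
The derivative rules (L{y''} = s^2 Y - s·y(0) - y'(0) and L{y'} = sY - y(0), with y(0) = -3, y'(0) = 4) turn the left side into (s^2 + 6*s - 9)Y - (-3*s - 14).
The right side is L{e^(7*t)} = 1/(s - 7).
So (s^2 + 6*s - 9)Y = 1/(s - 7) + (-3*s - 14).
Divide through and combine into a single rational function.

Y(s) = (-3*s^2 + 7*s + 99)/(s^3 - s^2 - 51*s + 63)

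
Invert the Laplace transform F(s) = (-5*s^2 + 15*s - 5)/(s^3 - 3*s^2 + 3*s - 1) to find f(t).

f(t) = 5*t^2*exp(t)/2 + 5*t*exp(t) - 5*exp(t)

Factor the denominator: s^3 - 3*s^2 + 3*s - 1 = (s - 1)^3.
Partial fraction decomposition gives [-5/(s - 1)] + [5/(s - 1)^2] + [5/(s - 1)^3].
Invert each term: -5/(s - 1) ↔ -5e^(t); 5/(s - 1)^2 ↔ 5t·e^(t); 5/(s - 1)^3 ↔ (5/2)t^2·e^(t).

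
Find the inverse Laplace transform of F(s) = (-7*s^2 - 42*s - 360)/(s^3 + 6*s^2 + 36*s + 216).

Factor the denominator: s^3 + 6*s^2 + 36*s + 216 = (s + 6)*(s^2 + 36).
Partial fraction decomposition gives [-5/(s + 6)] + [-2*s/(s^2 + 36)] + [-30/(s^2 + 36)].
Invert each term: -5/(s + 6) ↔ -5e^(-6t); -2·s/(s^2 + 36) ↔ -2cos(6t); -5·6/(s^2 + 36) ↔ -5sin(6t).

-5*sin(6*t) - 2*cos(6*t) - 5*exp(-6*t)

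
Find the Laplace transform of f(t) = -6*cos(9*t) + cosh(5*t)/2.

By linearity of the Laplace transform, transform each term separately.
(-6)·[L{cos(9t)} = s/(s^2 + 81)]; (1/2)·[L{cosh(5t)} = s/(s^2 - 25)].

-6*s/(s^2 + 81) + s/(2*(s^2 - 25))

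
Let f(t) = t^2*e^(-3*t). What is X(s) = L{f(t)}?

X(s) = 2/(s + 3)^3

L{e^(-3t)} = 1/(s + 3).
Then apply L{t^2·g(t)} = (-1)^2 d^2/ds^2[G(s)] with G(s) = 1/(s + 3):
differentiating 2 times and applying the sign gives 2/(s + 3)^3.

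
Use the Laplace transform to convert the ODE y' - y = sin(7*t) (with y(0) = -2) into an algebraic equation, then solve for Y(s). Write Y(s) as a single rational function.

Y(s) = (-2*s^2 - 91)/(s^3 - s^2 + 49*s - 49)

Transform both sides with L{·}.
Using L{y'} = sY - y(0) = sY - (-2), the left side becomes (s - 1)Y - (-2).
The right side is L{sin(7*t)} = 7/(s^2 + 49).
So (s - 1)Y = 7/(s^2 + 49) + (-2).
Divide through and combine into a single rational function.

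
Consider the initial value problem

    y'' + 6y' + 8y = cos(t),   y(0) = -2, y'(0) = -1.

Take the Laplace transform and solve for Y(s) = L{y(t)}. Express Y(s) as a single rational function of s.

Transform both sides with L{·}.
The derivative rules (L{y''} = s^2 Y - s·y(0) - y'(0) and L{y'} = sY - y(0), with y(0) = -2, y'(0) = -1) turn the left side into (s^2 + 6*s + 8)Y - (-2*s - 13).
The right side is L{cos(t)} = s/(s^2 + 1).
So (s^2 + 6*s + 8)Y = s/(s^2 + 1) + (-2*s - 13).
Solve for Y(s) and write it as one ratio of polynomials.

Y(s) = (-2*s^3 - 13*s^2 - s - 13)/(s^4 + 6*s^3 + 9*s^2 + 6*s + 8)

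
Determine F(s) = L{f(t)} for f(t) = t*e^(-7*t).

F(s) = (s + 7)^(-2)

L{t} = 1!/s^2 = 1/s^2.
By the first shifting theorem, multiplying by e^(-7t) replaces s with s + 7.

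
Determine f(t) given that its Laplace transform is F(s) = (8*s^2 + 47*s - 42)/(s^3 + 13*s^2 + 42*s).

f(t) = -1 + 6*exp(-6*t) + 3*exp(-7*t)

Factor the denominator: s^3 + 13*s^2 + 42*s = s*(s + 6)*(s + 7).
Partial fraction decomposition gives [-1/s] + [6/(s + 6)] + [3/(s + 7)].
Invert each term: -1/(s - 0) ↔ -e^(0t); 6/(s + 6) ↔ 6e^(-6t); 3/(s + 7) ↔ 3e^(-7t).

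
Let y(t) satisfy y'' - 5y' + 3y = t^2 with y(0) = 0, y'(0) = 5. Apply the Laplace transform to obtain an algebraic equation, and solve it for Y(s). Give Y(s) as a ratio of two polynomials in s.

Take the Laplace transform of both sides.
With L{y''} = s^2 Y - s·y(0) - y'(0) and L{y'} = sY - y(0), with y(0) = 0, y'(0) = 5: the LHS transforms to (s^2 - 5*s + 3)Y - (5).
The right side is L{t^2} = 2/s^3.
So (s^2 - 5*s + 3)Y = 2/s^3 + (5).
Isolate Y and clear denominators.

Y(s) = (5*s^3 + 2)/(s^5 - 5*s^4 + 3*s^3)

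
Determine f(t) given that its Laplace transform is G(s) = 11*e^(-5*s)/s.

The factor e^(-5s) signals a time shift by c = 5 (second shifting theorem).
L{11} = 11/s, so L^-1{11/s} = 11.
Hence the inverse is u(t - 5) times that function evaluated at t - 5.

f(t) = Heaviside(t - 5)*(11)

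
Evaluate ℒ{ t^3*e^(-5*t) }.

6/(s + 5)^4

L{t^3} = 3!/s^4 = 6/s^4.
By the first shifting theorem, multiplying by e^(-5t) replaces s with s + 5.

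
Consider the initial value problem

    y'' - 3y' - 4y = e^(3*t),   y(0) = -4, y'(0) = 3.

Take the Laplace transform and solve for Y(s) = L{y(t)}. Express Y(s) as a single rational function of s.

Laplace-transform each side.
With L{y''} = s^2 Y - s·y(0) - y'(0) and L{y'} = sY - y(0), with y(0) = -4, y'(0) = 3: the LHS transforms to (s^2 - 3*s - 4)Y - (-4*s + 15).
The right side is L{e^(3*t)} = 1/(s - 3).
So (s^2 - 3*s - 4)Y = 1/(s - 3) + (-4*s + 15).
Divide through and combine into a single rational function.

Y(s) = (-4*s + 11)/(s^2 - 2*s - 3)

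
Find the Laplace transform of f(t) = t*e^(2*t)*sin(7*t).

14*(s - 2)/(s^2 - 4*s + 53)^2

L{sin(7t)} = 7/(s^2 + 49).
Multiplying by e^(2t) shifts s → s - 2, so L{e^(2*t)*sin(7*t)} = 7/((s - 2)^2 + 49).
Then apply L{t·g(t)} = -d/ds[G(s)] with G(s) = 7/((s - 2)^2 + 49):
differentiating 1 time and applying the sign gives 14*(s - 2)/(s^2 - 4*s + 53)^2.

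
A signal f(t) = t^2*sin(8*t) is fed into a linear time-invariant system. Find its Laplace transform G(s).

G(s) = 16*(3*s^2 - 64)/(s^2 + 64)^3

L{sin(8t)} = 8/(s^2 + 64).
Then apply L{t^2·g(t)} = (-1)^2 d^2/ds^2[H(s)] with H(s) = 8/(s^2 + 64):
differentiating 2 times and applying the sign gives 16*(3*s^2 - 64)/(s^2 + 64)^3.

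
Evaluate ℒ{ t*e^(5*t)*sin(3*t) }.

L{sin(3t)} = 3/(s^2 + 9).
Multiplying by e^(5t) shifts s → s - 5, so L{e^(5*t)*sin(3*t)} = 3/((s - 5)^2 + 9).
Then apply L{t·g(t)} = -d/ds[G(s)] with G(s) = 3/((s - 5)^2 + 9):
differentiating 1 time and applying the sign gives 6*(s - 5)/(s^2 - 10*s + 34)^2.

6*(s - 5)/(s^2 - 10*s + 34)^2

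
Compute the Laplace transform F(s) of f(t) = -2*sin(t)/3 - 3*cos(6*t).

By linearity of the Laplace transform, transform each term separately.
(-3)·[L{cos(6t)} = s/(s^2 + 36)]; (-2/3)·[L{sin(t)} = 1/(s^2 + 1)].

F(s) = -3*s/(s^2 + 36) - 2/(3*(s^2 + 1))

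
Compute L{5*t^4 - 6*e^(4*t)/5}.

The transform is linear, so treat each term independently.
(5)·[L{t^4} = 4!/s^5 = 24/s^5]; (-6/5)·[L{e^(4t)} = 1/(s - 4)].

-6/(5*(s - 4)) + 120/s^5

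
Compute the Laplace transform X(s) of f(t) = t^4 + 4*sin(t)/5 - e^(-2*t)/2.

Apply the Laplace transform termwise.
(-1/2)·[L{e^(-2t)} = 1/(s + 2)]; (4/5)·[L{sin(t)} = 1/(s^2 + 1)]; L{t^4} = 4!/s^5 = 24/s^5.

X(s) = 4/(5*(s^2 + 1)) - 1/(2*(s + 2)) + 24/s^5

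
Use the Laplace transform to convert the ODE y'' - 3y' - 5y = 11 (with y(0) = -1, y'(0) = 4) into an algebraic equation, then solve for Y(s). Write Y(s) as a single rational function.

Laplace-transform each side.
Using L{y''} = s^2 Y - s·y(0) - y'(0) and L{y'} = sY - y(0), with y(0) = -1, y'(0) = 4, the left side becomes (s^2 - 3*s - 5)Y - (-s + 7).
The right side is L{11} = 11/s.
So (s^2 - 3*s - 5)Y = 11/s + (-s + 7).
Divide through and combine into a single rational function.

Y(s) = (-s^2 + 7*s + 11)/(s^3 - 3*s^2 - 5*s)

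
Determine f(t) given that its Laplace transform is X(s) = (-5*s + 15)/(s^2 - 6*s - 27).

f(t) = -5*exp(3*t)*cosh(6*t)

Rewrite the denominator: s^2 - 6*s - 27 = (s - 3)^2 - 36.
The form in (s - 3) signals a first-shifting-theorem factor e^(3t).
Since L{cosh(6t)} = s/(s^2 - 36), the inverse is e^(3*t)*cosh(6*t), scaled by -5.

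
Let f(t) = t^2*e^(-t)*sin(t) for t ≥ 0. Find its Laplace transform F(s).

F(s) = 2*(3*s^2 + 6*s + 2)/(s^2 + 2*s + 2)^3

L{sin(t)} = 1/(s^2 + 1).
Multiplying by e^(-t) shifts s → s + 1, so L{e^(-t)*sin(t)} = 1/((s + 1)^2 + 1).
Then apply L{t^2·g(t)} = (-1)^2 d^2/ds^2[G(s)] with G(s) = 1/((s + 1)^2 + 1):
differentiating 2 times and applying the sign gives 2*(3*s^2 + 6*s + 2)/(s^2 + 2*s + 2)^3.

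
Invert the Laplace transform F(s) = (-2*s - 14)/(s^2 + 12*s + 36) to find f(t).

f(t) = -2*t*exp(-6*t) - 2*exp(-6*t)

Factor the denominator: s^2 + 12*s + 36 = (s + 6)^2.
Partial fraction decomposition gives [-2/(s + 6)] + [-2/(s + 6)^2].
Invert each term: -2/(s + 6) ↔ -2e^(-6t); -2/(s + 6)^2 ↔ -2t·e^(-6t).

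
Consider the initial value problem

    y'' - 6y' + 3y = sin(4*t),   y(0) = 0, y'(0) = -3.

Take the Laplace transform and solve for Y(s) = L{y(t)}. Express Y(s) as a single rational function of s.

Y(s) = (-3*s^2 - 44)/(s^4 - 6*s^3 + 19*s^2 - 96*s + 48)

Take the Laplace transform of both sides.
With L{y''} = s^2 Y - s·y(0) - y'(0) and L{y'} = sY - y(0), with y(0) = 0, y'(0) = -3: the LHS transforms to (s^2 - 6*s + 3)Y - (-3).
The right side is L{sin(4*t)} = 4/(s^2 + 16).
So (s^2 - 6*s + 3)Y = 4/(s^2 + 16) + (-3).
Isolate Y and clear denominators.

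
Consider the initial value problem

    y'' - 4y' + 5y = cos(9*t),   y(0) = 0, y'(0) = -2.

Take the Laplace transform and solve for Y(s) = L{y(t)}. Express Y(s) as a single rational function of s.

Take the Laplace transform of both sides.
With L{y''} = s^2 Y - s·y(0) - y'(0) and L{y'} = sY - y(0), with y(0) = 0, y'(0) = -2: the LHS transforms to (s^2 - 4*s + 5)Y - (-2).
The right side is L{cos(9*t)} = s/(s^2 + 81).
So (s^2 - 4*s + 5)Y = s/(s^2 + 81) + (-2).
Divide through and combine into a single rational function.

Y(s) = (-2*s^2 + s - 162)/(s^4 - 4*s^3 + 86*s^2 - 324*s + 405)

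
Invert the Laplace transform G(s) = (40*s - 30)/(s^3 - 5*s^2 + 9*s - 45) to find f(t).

Factor the denominator: s^3 - 5*s^2 + 9*s - 45 = (s - 5)*(s^2 + 9).
Partial fraction decomposition gives [5/(s - 5)] + [-5*s/(s^2 + 9)] + [15/(s^2 + 9)].
Invert each term: 5/(s - 5) ↔ 5e^(5t); -5·s/(s^2 + 9) ↔ -5cos(3t); 5·3/(s^2 + 9) ↔ 5sin(3t).

f(t) = 5*exp(5*t) + 5*sin(3*t) - 5*cos(3*t)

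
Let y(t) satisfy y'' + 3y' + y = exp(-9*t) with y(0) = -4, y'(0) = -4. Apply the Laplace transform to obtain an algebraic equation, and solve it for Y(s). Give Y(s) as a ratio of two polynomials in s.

Transform both sides with L{·}.
Using L{y''} = s^2 Y - s·y(0) - y'(0) and L{y'} = sY - y(0), with y(0) = -4, y'(0) = -4, the left side becomes (s^2 + 3*s + 1)Y - (-4*s - 16).
The right side is L{exp(-9*t)} = 1/(s + 9).
So (s^2 + 3*s + 1)Y = 1/(s + 9) + (-4*s - 16).
Solve for Y(s) and write it as one ratio of polynomials.

Y(s) = (-4*s^2 - 52*s - 143)/(s^3 + 12*s^2 + 28*s + 9)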